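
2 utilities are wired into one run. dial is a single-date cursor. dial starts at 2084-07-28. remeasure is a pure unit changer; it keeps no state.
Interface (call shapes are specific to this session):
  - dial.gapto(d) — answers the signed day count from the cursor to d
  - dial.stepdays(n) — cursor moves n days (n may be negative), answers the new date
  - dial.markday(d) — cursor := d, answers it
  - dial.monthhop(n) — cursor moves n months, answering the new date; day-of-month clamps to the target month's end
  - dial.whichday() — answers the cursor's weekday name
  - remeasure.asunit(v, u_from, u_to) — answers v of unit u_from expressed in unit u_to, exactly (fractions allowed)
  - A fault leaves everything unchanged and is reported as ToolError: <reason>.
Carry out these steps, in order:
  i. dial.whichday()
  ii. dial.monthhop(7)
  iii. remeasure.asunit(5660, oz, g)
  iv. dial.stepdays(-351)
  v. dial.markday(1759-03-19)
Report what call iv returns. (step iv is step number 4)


Answer: 2084-03-14

Derivation:
! whichday() => Friday
! monthhop(7) => 2085-02-28
! asunit(5660, oz, g) => 12836664071/80000
! stepdays(-351) => 2084-03-14
! markday(1759-03-19) => 1759-03-19


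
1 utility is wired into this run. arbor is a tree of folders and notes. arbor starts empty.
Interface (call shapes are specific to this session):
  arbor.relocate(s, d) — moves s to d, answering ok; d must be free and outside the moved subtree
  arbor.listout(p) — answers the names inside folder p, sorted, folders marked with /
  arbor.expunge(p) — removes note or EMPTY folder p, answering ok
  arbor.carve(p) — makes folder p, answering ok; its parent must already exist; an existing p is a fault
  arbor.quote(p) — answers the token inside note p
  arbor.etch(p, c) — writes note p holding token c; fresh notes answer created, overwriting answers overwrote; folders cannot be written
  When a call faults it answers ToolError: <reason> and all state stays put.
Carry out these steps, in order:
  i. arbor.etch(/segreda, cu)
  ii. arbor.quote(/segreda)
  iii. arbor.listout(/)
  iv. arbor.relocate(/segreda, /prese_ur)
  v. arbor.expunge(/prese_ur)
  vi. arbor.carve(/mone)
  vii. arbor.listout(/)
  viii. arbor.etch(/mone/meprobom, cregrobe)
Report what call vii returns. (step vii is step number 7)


Answer: [mone/]

Derivation:
% arbor.etch p→/segreda c→cu
:: created
% arbor.quote p→/segreda
:: cu
% arbor.listout p→/
:: [segreda]
% arbor.relocate s→/segreda d→/prese_ur
:: ok
% arbor.expunge p→/prese_ur
:: ok
% arbor.carve p→/mone
:: ok
% arbor.listout p→/
:: [mone/]
% arbor.etch p→/mone/meprobom c→cregrobe
:: created


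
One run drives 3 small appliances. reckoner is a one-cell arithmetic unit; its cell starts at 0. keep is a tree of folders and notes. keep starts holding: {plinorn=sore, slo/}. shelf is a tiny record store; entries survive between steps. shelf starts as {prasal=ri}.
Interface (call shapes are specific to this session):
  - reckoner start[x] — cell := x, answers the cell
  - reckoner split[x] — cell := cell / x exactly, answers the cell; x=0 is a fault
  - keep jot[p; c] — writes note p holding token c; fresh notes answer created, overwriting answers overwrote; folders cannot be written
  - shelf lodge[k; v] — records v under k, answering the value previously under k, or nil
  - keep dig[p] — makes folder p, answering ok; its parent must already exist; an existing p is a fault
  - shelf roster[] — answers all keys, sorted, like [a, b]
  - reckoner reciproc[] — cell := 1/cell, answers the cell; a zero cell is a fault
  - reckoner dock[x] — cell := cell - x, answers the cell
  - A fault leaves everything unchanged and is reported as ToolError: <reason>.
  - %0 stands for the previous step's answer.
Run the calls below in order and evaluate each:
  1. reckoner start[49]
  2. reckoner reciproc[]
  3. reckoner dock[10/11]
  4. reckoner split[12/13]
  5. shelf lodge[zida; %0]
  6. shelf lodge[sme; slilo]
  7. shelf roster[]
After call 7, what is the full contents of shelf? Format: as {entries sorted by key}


Answer: {prasal=ri, sme=slilo, zida=-6227/6468}

Derivation:
% reckoner start x→49
[out] 49
% reckoner reciproc
[out] 1/49
% reckoner dock x→10/11
[out] -479/539
% reckoner split x→12/13
[out] -6227/6468
% shelf lodge k→zida v→%0
[out] nil
% shelf lodge k→sme v→slilo
[out] nil
% shelf roster
[out] [prasal, sme, zida]


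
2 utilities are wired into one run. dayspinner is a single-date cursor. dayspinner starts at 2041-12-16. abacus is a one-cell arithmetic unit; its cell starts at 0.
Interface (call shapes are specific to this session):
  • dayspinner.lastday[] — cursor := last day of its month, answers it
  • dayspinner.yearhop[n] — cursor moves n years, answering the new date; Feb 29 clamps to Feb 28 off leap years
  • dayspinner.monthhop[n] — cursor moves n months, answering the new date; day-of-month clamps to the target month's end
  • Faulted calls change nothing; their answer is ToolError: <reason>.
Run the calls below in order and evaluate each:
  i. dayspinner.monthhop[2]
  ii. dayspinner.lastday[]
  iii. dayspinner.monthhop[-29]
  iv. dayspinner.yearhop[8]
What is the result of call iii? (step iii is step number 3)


> monthhop n: 2
[out] 2042-02-16
> lastday
[out] 2042-02-28
> monthhop n: -29
[out] 2039-09-28
> yearhop n: 8
[out] 2047-09-28

Answer: 2039-09-28


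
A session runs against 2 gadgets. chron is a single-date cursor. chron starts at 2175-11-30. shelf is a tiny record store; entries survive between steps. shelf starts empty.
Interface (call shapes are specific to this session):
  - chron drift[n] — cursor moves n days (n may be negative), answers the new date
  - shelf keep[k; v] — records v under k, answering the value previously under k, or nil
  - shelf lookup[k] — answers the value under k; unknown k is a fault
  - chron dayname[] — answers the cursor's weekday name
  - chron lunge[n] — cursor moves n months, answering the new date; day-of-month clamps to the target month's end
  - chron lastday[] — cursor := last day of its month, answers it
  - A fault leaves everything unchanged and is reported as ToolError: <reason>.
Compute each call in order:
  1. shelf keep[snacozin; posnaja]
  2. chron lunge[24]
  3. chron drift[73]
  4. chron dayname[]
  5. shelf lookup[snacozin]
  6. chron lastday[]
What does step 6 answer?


# 1. shelf keep(k=snacozin, v=posnaja) -> nil
# 2. chron lunge(n=24) -> 2177-11-30
# 3. chron drift(n=73) -> 2178-02-11
# 4. chron dayname() -> Wednesday
# 5. shelf lookup(k=snacozin) -> posnaja
# 6. chron lastday() -> 2178-02-28

Answer: 2178-02-28


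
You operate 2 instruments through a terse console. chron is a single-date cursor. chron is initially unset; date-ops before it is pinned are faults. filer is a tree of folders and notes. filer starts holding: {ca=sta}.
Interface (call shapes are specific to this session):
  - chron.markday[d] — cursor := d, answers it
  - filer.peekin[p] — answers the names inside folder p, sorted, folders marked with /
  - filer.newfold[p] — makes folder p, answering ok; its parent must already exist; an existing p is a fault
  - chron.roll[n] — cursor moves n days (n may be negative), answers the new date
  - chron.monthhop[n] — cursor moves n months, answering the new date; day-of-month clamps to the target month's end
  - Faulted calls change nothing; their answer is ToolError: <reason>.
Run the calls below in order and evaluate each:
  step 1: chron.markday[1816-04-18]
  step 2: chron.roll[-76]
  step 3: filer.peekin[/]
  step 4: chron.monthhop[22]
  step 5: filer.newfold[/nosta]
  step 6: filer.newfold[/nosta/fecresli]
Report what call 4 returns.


Answer: 1817-12-02

Derivation:
==> markday(d='1816-04-18')
<== 1816-04-18
==> roll(n='-76')
<== 1816-02-02
==> peekin(p='/')
<== [ca]
==> monthhop(n='22')
<== 1817-12-02
==> newfold(p='/nosta')
<== ok
==> newfold(p='/nosta/fecresli')
<== ok


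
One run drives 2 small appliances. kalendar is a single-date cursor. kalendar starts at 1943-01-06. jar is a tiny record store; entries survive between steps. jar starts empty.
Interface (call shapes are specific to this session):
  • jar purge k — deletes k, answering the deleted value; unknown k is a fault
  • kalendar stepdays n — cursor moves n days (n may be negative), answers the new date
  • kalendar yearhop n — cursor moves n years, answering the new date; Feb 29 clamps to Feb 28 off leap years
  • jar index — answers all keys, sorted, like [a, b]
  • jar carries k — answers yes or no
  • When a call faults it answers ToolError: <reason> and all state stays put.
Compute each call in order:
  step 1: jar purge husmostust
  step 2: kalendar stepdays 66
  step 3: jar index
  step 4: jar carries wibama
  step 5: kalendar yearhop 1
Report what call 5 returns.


;; jar purge(k: husmostust) : ToolError: no such key husmostust
;; kalendar stepdays(n: 66) : 1943-03-13
;; jar index() : []
;; jar carries(k: wibama) : no
;; kalendar yearhop(n: 1) : 1944-03-13

Answer: 1944-03-13


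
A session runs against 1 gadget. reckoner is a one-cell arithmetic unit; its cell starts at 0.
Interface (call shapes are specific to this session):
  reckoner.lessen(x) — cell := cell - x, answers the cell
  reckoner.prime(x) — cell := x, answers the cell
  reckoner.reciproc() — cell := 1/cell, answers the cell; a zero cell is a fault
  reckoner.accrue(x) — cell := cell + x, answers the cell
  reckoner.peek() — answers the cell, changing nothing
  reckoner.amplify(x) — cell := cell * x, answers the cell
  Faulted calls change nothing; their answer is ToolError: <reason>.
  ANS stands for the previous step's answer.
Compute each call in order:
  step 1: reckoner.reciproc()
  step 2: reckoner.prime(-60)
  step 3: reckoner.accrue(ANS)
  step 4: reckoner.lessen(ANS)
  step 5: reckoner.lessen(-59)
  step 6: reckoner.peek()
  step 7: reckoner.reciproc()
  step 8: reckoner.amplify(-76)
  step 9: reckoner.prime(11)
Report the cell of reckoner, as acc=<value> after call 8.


Answer: acc=-76/59

Derivation:
// reciproc() -> ToolError: reciprocal of zero
// prime(x=-60) -> -60
// accrue(x=ANS) -> -120
// lessen(x=ANS) -> 0
// lessen(x=-59) -> 59
// peek() -> 59
// reciproc() -> 1/59
// amplify(x=-76) -> -76/59
// prime(x=11) -> 11


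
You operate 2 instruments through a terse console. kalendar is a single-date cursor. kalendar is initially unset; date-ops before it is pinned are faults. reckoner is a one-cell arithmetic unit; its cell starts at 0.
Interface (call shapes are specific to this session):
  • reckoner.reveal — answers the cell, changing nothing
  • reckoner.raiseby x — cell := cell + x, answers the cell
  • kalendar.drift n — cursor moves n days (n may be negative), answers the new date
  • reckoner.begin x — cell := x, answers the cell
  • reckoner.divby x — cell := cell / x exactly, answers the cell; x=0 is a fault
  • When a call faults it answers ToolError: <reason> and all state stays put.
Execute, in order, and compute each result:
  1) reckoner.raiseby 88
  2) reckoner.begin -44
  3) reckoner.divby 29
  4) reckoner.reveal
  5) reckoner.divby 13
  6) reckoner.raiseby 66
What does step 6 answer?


Answer: 24838/377

Derivation:
Then reckoner.raiseby on x→88: 88.
Now I run reckoner.begin on x→-44, — result: -44.
I try reckoner.divby on x→29, yielding -44/29.
Now I run reckoner.reveal, — result: -44/29.
Invoking reckoner.divby on x→13, which returns -44/377.
I try reckoner.raiseby on x→66, yielding 24838/377.


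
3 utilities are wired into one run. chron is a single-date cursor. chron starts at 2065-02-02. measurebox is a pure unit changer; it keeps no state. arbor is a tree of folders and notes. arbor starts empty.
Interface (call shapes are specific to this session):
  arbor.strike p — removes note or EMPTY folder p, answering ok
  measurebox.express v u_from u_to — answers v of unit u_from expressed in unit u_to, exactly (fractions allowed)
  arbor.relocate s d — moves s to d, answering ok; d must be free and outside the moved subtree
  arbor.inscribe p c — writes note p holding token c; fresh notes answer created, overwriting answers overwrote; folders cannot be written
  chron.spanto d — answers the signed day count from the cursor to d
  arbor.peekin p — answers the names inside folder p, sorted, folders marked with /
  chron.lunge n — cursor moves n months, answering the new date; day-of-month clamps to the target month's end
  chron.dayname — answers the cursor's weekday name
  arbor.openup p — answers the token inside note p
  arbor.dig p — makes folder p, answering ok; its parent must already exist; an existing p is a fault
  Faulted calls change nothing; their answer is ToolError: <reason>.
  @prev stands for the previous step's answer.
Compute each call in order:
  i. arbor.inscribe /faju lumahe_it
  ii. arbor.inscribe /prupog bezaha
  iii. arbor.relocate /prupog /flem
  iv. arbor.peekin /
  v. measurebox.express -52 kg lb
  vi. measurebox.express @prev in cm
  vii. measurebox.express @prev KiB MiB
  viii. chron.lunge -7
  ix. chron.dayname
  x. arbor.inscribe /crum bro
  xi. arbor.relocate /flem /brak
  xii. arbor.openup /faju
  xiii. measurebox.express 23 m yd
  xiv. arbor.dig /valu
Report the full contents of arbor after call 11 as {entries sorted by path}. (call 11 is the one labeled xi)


! inscribe(p='/faju', c='lumahe_it') ~> created
! inscribe(p='/prupog', c='bezaha') ~> created
! relocate(s='/prupog', d='/flem') ~> ok
! peekin(p='/') ~> [faju, flem]
! express(v='-52', u_from='kg', u_to='lb') ~> -5200000000/45359237
! express(v='@prev', u_from='in', u_to='cm') ~> -13208000000/45359237
! express(v='@prev', u_from='KiB', u_to='MiB') ~> -25796875/90718474
! lunge(n='-7') ~> 2064-07-02
! dayname() ~> Wednesday
! inscribe(p='/crum', c='bro') ~> created
! relocate(s='/flem', d='/brak') ~> ok
! openup(p='/faju') ~> lumahe_it
! express(v='23', u_from='m', u_to='yd') ~> 28750/1143
! dig(p='/valu') ~> ok

Answer: {brak=bezaha, crum=bro, faju=lumahe_it}


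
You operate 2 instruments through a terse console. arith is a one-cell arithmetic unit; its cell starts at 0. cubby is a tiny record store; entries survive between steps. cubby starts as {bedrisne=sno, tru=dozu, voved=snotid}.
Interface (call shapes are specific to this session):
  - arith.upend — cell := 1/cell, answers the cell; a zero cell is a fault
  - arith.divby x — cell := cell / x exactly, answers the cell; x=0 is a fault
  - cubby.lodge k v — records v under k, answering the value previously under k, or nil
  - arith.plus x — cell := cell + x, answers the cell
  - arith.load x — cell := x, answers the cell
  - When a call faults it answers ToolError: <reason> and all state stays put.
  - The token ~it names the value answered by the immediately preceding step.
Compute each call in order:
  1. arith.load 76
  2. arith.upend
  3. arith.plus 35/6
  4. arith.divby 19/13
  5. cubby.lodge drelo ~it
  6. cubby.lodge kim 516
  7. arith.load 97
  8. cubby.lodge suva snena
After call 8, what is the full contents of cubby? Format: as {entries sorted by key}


Answer: {bedrisne=sno, drelo=17329/4332, kim=516, suva=snena, tru=dozu, voved=snotid}

Derivation:
I invoke load with x=76, giving 76.
Then upend(), yielding 1/76.
I use plus with x=35/6, yielding 1333/228.
Using divby with x=19/13, which returns 17329/4332.
Then lodge with k=drelo, v=~it, which returns nil.
I try lodge with k=kim, v=516, and see nil.
Next I call load with x=97: 97.
Using lodge with k=suva, v=snena, which returns nil.


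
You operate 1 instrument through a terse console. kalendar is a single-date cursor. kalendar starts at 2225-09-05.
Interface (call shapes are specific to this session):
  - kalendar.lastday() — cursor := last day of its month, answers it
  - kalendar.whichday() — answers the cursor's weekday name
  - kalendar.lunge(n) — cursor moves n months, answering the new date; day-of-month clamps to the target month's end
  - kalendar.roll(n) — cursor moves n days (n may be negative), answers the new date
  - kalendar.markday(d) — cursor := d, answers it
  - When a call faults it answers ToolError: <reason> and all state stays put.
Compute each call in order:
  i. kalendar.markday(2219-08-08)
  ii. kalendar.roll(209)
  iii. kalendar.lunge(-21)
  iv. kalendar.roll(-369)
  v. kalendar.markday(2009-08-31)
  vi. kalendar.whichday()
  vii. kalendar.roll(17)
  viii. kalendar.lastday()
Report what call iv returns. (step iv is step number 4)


// kalendar.markday(d→2219-08-08) == 2219-08-08
// kalendar.roll(n→209) == 2220-03-04
// kalendar.lunge(n→-21) == 2218-06-04
// kalendar.roll(n→-369) == 2217-05-31
// kalendar.markday(d→2009-08-31) == 2009-08-31
// kalendar.whichday() == Monday
// kalendar.roll(n→17) == 2009-09-17
// kalendar.lastday() == 2009-09-30

Answer: 2217-05-31


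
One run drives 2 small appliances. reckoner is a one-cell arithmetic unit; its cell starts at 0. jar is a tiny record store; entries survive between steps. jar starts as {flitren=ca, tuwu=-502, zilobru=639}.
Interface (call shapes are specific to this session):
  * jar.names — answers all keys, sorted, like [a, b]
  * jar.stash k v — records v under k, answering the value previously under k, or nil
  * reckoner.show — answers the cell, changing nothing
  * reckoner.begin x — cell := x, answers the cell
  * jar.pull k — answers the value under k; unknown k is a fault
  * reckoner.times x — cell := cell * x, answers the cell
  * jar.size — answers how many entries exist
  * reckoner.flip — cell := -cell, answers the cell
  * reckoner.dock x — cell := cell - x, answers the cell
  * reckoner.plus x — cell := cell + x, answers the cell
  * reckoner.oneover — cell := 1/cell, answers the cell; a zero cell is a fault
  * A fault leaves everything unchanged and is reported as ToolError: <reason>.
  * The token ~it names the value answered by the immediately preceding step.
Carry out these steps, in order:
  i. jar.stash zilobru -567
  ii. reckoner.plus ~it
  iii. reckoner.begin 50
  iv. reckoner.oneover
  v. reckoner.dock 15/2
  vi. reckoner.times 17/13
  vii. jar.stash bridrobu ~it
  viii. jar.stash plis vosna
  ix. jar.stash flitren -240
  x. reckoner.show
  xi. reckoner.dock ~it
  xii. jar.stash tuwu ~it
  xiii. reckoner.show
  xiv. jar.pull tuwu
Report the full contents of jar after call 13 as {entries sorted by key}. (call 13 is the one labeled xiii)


Answer: {bridrobu=-3179/325, flitren=-240, plis=vosna, tuwu=0, zilobru=-567}

Derivation:
Calling stash on k→zilobru, v→-567, yielding 639.
I use plus on x→~it, giving 639.
Next I call begin on x→50, giving 50.
I use oneover, yielding 1/50.
I use dock on x→15/2, and get -187/25.
I call times on x→17/13, and get -3179/325.
I use stash on k→bridrobu, v→~it: nil.
Using stash on k→plis, v→vosna, and get nil.
I try stash on k→flitren, v→-240, and observe ca.
I run show, and see -3179/325.
Then dock on x→~it, and observe 0.
Invoking stash on k→tuwu, v→~it, — result: -502.
I try show(), → 0.
I use pull on k→tuwu, yielding 0.


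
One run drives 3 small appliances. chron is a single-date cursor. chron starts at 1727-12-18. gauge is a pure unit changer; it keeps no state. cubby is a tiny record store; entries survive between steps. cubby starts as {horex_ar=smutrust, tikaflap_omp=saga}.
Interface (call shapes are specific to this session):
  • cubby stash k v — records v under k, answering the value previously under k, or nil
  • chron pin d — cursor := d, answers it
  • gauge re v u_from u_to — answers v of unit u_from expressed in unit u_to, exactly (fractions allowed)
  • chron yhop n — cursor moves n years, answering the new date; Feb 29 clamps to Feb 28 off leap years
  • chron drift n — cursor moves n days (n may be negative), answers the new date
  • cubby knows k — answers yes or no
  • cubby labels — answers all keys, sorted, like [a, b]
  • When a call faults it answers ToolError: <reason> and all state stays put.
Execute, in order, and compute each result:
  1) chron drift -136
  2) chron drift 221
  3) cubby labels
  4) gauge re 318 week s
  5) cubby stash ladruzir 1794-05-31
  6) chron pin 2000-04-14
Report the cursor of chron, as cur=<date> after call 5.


Act: chron drift[n→-136]
Obs: 1727-08-04
Act: chron drift[n→221]
Obs: 1728-03-12
Act: cubby labels[]
Obs: [horex_ar, tikaflap_omp]
Act: gauge re[v→318; u_from→week; u_to→s]
Obs: 192326400
Act: cubby stash[k→ladruzir; v→1794-05-31]
Obs: nil
Act: chron pin[d→2000-04-14]
Obs: 2000-04-14

Answer: cur=1728-03-12


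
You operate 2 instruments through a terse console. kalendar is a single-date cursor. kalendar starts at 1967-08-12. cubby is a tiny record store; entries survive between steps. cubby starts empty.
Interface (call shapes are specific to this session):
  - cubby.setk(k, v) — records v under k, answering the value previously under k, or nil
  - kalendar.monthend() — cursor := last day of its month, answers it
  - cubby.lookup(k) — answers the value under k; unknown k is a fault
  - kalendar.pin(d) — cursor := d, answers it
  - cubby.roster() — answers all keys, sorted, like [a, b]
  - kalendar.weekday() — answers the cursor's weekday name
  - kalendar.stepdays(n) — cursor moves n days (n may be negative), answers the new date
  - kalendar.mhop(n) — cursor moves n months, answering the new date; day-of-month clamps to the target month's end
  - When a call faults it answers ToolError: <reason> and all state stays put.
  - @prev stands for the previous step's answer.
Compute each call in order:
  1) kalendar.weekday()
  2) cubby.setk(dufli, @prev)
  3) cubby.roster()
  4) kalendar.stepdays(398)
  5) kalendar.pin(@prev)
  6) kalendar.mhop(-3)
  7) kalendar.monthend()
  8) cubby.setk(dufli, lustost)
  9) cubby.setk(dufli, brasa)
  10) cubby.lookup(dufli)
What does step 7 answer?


Answer: 1968-06-30

Derivation:
Now I run kalendar.weekday(), — result: Saturday.
I use cubby.setk on k='dufli', v='@prev', and see nil.
Next I call cubby.roster, giving [dufli].
Using kalendar.stepdays on n='398', yielding 1968-09-13.
Then kalendar.pin on d='@prev', giving 1968-09-13.
Using kalendar.mhop on n='-3', → 1968-06-13.
Invoking kalendar.monthend(), and see 1968-06-30.
Next I call cubby.setk on k='dufli', v='lustost', giving Saturday.
I call cubby.setk on k='dufli', v='brasa', → lustost.
Now I run cubby.lookup on k='dufli', — result: brasa.


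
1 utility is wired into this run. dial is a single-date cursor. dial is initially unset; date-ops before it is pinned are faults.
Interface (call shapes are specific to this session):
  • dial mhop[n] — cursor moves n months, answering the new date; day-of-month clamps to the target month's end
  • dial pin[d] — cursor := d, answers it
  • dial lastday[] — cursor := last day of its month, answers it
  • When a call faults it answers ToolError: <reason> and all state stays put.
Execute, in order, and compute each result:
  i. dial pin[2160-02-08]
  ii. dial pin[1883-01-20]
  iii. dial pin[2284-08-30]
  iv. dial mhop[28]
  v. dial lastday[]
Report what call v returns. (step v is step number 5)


→ dial pin(d='2160-02-08')
← 2160-02-08
→ dial pin(d='1883-01-20')
← 1883-01-20
→ dial pin(d='2284-08-30')
← 2284-08-30
→ dial mhop(n='28')
← 2286-12-30
→ dial lastday()
← 2286-12-31

Answer: 2286-12-31


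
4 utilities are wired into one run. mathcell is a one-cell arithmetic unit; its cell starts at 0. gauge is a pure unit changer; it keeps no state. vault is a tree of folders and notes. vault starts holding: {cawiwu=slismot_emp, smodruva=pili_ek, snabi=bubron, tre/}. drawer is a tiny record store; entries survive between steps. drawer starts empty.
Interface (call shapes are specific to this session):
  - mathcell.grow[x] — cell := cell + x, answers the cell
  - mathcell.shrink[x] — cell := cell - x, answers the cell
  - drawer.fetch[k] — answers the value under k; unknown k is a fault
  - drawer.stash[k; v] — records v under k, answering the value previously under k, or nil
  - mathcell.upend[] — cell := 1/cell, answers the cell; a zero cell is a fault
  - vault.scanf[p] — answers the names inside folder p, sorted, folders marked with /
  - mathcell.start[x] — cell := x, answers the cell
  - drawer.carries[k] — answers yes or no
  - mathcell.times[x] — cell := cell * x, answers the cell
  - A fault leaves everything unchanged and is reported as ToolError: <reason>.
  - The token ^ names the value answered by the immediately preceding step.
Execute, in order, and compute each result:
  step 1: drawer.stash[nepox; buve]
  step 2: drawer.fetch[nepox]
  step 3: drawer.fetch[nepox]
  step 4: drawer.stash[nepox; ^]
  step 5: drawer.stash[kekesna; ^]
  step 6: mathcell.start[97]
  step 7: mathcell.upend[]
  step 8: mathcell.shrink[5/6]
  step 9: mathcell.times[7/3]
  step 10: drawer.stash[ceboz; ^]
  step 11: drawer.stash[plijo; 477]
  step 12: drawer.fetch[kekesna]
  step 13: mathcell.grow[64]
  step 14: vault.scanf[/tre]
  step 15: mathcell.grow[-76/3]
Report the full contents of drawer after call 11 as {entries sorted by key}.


CALL drawer.stash[nepox; buve]
RET  nil
CALL drawer.fetch[nepox]
RET  buve
CALL drawer.fetch[nepox]
RET  buve
CALL drawer.stash[nepox; ^]
RET  buve
CALL drawer.stash[kekesna; ^]
RET  nil
CALL mathcell.start[97]
RET  97
CALL mathcell.upend[]
RET  1/97
CALL mathcell.shrink[5/6]
RET  -479/582
CALL mathcell.times[7/3]
RET  -3353/1746
CALL drawer.stash[ceboz; ^]
RET  nil
CALL drawer.stash[plijo; 477]
RET  nil
CALL drawer.fetch[kekesna]
RET  buve
CALL mathcell.grow[64]
RET  108391/1746
CALL vault.scanf[/tre]
RET  []
CALL mathcell.grow[-76/3]
RET  64159/1746

Answer: {ceboz=-3353/1746, kekesna=buve, nepox=buve, plijo=477}


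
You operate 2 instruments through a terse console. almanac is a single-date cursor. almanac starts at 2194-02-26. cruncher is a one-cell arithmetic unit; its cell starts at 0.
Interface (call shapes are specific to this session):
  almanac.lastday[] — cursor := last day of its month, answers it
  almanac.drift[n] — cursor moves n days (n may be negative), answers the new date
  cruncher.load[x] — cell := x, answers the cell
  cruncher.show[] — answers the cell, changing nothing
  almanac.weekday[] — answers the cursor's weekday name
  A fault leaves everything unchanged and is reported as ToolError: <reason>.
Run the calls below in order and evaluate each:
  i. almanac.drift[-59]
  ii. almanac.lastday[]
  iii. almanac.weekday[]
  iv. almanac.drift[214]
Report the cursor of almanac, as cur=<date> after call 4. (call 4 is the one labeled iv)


Answer: cur=2194-08-02

Derivation:
>>> almanac.drift n=-59
= 2193-12-29
>>> almanac.lastday
= 2193-12-31
>>> almanac.weekday
= Tuesday
>>> almanac.drift n=214
= 2194-08-02


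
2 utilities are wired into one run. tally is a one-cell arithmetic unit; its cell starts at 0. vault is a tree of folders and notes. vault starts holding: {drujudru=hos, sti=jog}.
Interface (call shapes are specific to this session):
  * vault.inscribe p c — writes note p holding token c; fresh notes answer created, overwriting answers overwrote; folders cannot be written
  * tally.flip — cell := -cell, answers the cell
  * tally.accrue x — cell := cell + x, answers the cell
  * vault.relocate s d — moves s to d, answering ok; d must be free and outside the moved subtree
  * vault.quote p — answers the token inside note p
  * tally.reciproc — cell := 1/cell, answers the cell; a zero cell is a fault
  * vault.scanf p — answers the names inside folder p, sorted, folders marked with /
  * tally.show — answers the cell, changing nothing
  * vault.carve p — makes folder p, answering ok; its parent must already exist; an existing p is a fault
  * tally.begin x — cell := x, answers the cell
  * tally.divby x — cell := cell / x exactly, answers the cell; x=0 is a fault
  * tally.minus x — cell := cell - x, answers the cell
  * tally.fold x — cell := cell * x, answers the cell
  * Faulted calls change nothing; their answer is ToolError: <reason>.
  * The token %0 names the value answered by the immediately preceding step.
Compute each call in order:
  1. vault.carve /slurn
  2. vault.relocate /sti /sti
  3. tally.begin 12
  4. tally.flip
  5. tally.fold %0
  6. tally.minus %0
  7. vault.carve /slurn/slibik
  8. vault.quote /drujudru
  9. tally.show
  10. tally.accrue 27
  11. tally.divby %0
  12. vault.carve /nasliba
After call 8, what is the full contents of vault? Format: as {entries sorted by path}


Answer: {drujudru=hos, slurn/, slurn/slibik/, sti=jog}

Derivation:
Now I run vault.carve on /slurn, which returns ok.
I invoke vault.relocate on /sti, /sti, and get ToolError: exists.
I call tally.begin on 12, and see 12.
I call tally.flip, and get -12.
Calling tally.fold on %0, and see 144.
I try tally.minus on %0, and get 0.
Next I call vault.carve on /slurn/slibik, and get ok.
Calling vault.quote on /drujudru, and observe hos.
Now I run tally.show, which returns 0.
Invoking tally.accrue on 27, yielding 27.
Calling tally.divby on %0, which returns 1.
I run vault.carve on /nasliba: ok.


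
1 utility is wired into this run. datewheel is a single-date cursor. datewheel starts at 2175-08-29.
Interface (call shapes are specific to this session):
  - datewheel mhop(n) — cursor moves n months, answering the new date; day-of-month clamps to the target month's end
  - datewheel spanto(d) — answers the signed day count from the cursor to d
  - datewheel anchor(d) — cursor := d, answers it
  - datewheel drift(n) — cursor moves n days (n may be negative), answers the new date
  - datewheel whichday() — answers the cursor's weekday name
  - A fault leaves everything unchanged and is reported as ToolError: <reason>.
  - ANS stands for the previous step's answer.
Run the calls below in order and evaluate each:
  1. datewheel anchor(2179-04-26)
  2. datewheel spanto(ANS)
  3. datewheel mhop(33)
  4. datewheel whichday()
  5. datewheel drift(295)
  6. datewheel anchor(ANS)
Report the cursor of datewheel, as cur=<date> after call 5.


-- 1. datewheel anchor(d: 2179-04-26) => 2179-04-26
-- 2. datewheel spanto(d: ANS) => 0
-- 3. datewheel mhop(n: 33) => 2182-01-26
-- 4. datewheel whichday() => Saturday
-- 5. datewheel drift(n: 295) => 2182-11-17
-- 6. datewheel anchor(d: ANS) => 2182-11-17

Answer: cur=2182-11-17


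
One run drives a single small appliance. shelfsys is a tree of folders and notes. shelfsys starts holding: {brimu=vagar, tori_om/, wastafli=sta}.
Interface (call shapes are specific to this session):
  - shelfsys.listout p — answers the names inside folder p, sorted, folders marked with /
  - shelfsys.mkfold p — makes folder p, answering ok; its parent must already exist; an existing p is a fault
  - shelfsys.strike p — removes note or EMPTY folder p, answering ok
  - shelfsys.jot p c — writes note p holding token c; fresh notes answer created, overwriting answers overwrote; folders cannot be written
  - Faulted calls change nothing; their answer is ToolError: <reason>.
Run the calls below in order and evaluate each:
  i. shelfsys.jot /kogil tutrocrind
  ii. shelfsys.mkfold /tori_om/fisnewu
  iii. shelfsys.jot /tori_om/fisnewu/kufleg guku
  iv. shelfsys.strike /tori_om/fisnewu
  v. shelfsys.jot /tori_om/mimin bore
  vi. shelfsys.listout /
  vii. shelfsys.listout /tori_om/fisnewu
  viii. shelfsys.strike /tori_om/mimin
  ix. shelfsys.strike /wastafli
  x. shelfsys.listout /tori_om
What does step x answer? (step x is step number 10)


Answer: [fisnewu/]

Derivation:
~$ shelfsys.jot p=/kogil c=tutrocrind
:: created
~$ shelfsys.mkfold p=/tori_om/fisnewu
:: ok
~$ shelfsys.jot p=/tori_om/fisnewu/kufleg c=guku
:: created
~$ shelfsys.strike p=/tori_om/fisnewu
:: ToolError: not empty
~$ shelfsys.jot p=/tori_om/mimin c=bore
:: created
~$ shelfsys.listout p=/
:: [brimu, kogil, tori_om/, wastafli]
~$ shelfsys.listout p=/tori_om/fisnewu
:: [kufleg]
~$ shelfsys.strike p=/tori_om/mimin
:: ok
~$ shelfsys.strike p=/wastafli
:: ok
~$ shelfsys.listout p=/tori_om
:: [fisnewu/]


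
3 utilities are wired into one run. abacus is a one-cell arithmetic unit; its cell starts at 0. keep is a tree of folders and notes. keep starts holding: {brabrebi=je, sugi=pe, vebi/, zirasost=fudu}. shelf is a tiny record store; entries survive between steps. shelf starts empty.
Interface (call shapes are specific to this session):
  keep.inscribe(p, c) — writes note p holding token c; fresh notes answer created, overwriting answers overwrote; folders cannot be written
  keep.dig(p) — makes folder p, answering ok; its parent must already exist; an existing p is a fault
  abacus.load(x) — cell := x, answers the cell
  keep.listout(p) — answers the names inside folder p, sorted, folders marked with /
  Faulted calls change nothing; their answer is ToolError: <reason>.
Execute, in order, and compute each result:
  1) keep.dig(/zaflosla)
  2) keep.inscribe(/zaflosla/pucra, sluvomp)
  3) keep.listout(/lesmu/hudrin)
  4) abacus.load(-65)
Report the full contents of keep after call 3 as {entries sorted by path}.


// 1. dig(p=/zaflosla) : ok
// 2. inscribe(p=/zaflosla/pucra, c=sluvomp) : created
// 3. listout(p=/lesmu/hudrin) : ToolError: not found
// 4. load(x=-65) : -65

Answer: {brabrebi=je, sugi=pe, vebi/, zaflosla/, zaflosla/pucra=sluvomp, zirasost=fudu}


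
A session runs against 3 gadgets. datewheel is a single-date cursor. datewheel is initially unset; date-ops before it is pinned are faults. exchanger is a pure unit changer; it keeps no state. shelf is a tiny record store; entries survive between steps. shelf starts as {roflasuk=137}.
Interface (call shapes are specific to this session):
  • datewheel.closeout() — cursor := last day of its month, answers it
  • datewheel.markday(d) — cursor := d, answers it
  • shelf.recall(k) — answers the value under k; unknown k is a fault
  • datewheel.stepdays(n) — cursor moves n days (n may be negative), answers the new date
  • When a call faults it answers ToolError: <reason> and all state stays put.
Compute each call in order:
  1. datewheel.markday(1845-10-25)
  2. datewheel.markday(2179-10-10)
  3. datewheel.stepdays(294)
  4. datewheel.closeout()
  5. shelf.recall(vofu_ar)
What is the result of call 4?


Answer: 2180-07-31

Derivation:
Step: datewheel.markday[1845-10-25]
Result: 1845-10-25
Step: datewheel.markday[2179-10-10]
Result: 2179-10-10
Step: datewheel.stepdays[294]
Result: 2180-07-30
Step: datewheel.closeout[]
Result: 2180-07-31
Step: shelf.recall[vofu_ar]
Result: ToolError: no such key vofu_ar


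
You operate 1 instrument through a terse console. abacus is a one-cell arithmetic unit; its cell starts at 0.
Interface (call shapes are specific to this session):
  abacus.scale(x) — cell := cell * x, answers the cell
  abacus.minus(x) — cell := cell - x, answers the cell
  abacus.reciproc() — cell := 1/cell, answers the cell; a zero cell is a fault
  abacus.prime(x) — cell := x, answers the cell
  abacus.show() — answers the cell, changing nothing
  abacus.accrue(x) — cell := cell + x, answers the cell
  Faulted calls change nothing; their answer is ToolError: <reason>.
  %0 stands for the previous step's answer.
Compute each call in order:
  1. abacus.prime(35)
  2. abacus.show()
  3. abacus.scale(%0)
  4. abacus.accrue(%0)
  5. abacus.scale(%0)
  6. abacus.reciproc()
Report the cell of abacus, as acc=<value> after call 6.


CALL abacus.prime[x='35']
RET  35
CALL abacus.show[]
RET  35
CALL abacus.scale[x='%0']
RET  1225
CALL abacus.accrue[x='%0']
RET  2450
CALL abacus.scale[x='%0']
RET  6002500
CALL abacus.reciproc[]
RET  1/6002500

Answer: acc=1/6002500


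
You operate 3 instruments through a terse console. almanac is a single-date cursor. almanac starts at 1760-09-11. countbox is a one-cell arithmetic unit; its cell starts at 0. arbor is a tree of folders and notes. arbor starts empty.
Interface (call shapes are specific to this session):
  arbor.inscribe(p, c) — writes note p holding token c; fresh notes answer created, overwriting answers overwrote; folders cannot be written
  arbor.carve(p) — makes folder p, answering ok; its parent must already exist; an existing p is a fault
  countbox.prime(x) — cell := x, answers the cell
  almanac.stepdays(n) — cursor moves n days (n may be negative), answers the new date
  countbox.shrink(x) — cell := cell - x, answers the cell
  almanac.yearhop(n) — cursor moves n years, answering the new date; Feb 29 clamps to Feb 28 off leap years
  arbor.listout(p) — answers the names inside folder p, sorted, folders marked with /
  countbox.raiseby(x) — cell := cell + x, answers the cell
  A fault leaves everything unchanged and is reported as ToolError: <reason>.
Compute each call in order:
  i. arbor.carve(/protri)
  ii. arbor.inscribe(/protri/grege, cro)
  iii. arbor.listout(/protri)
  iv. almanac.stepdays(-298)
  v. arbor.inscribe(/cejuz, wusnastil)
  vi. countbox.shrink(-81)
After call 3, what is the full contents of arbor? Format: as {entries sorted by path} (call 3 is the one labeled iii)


Answer: {protri/, protri/grege=cro}

Derivation:
Act: arbor.carve[p→/protri]
Obs: ok
Act: arbor.inscribe[p→/protri/grege; c→cro]
Obs: created
Act: arbor.listout[p→/protri]
Obs: [grege]
Act: almanac.stepdays[n→-298]
Obs: 1759-11-18
Act: arbor.inscribe[p→/cejuz; c→wusnastil]
Obs: created
Act: countbox.shrink[x→-81]
Obs: 81


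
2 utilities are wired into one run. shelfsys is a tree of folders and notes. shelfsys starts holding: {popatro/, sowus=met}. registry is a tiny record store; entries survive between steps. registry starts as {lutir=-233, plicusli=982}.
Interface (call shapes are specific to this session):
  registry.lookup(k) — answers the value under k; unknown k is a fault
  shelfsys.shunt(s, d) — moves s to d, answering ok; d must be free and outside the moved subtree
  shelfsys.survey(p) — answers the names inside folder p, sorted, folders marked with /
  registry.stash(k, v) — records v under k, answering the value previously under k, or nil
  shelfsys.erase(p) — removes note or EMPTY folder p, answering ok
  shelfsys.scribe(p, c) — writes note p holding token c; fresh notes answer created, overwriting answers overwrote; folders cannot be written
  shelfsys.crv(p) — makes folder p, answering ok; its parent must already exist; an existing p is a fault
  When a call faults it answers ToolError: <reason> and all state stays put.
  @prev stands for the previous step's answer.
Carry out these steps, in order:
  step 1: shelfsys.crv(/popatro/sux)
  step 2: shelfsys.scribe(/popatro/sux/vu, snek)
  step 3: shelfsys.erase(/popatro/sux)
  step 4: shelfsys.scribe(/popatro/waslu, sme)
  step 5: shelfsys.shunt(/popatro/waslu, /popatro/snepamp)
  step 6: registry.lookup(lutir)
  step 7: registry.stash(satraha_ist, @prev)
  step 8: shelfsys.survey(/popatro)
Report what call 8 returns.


# shelfsys.crv(p: /popatro/sux) : ok
# shelfsys.scribe(p: /popatro/sux/vu, c: snek) : created
# shelfsys.erase(p: /popatro/sux) : ToolError: not empty
# shelfsys.scribe(p: /popatro/waslu, c: sme) : created
# shelfsys.shunt(s: /popatro/waslu, d: /popatro/snepamp) : ok
# registry.lookup(k: lutir) : -233
# registry.stash(k: satraha_ist, v: @prev) : nil
# shelfsys.survey(p: /popatro) : [snepamp, sux/]

Answer: [snepamp, sux/]


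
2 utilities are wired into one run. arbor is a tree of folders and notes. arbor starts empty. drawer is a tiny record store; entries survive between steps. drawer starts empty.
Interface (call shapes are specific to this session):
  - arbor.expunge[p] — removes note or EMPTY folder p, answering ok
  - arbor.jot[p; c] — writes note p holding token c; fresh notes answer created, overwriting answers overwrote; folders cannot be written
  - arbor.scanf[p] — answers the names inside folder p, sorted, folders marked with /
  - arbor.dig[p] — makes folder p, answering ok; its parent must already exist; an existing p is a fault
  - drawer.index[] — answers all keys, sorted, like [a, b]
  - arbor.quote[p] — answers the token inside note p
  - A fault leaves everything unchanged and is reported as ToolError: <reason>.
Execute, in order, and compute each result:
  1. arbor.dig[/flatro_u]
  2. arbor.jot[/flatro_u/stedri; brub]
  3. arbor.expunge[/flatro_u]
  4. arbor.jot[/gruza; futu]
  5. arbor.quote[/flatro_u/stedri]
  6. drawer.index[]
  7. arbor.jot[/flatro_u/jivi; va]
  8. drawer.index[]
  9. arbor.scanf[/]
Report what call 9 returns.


Answer: [flatro_u/, gruza]

Derivation:
[in] arbor.dig p: /flatro_u
[out] ok
[in] arbor.jot p: /flatro_u/stedri c: brub
[out] created
[in] arbor.expunge p: /flatro_u
[out] ToolError: not empty
[in] arbor.jot p: /gruza c: futu
[out] created
[in] arbor.quote p: /flatro_u/stedri
[out] brub
[in] drawer.index
[out] []
[in] arbor.jot p: /flatro_u/jivi c: va
[out] created
[in] drawer.index
[out] []
[in] arbor.scanf p: /
[out] [flatro_u/, gruza]
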